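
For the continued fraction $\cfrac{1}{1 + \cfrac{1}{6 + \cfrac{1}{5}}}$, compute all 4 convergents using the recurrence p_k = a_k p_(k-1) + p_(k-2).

Using the convergent recurrence p_i = a_i*p_{i-1} + p_{i-2}, q_i = a_i*q_{i-1} + q_{i-2} with p_{-2}=0, p_{-1}=1, q_{-2}=1, q_{-1}=0:
  i=0: a_0=0, p_0 = 0*1 + 0 = 0, q_0 = 0*0 + 1 = 1.
  i=1: a_1=1, p_1 = 1*0 + 1 = 1, q_1 = 1*1 + 0 = 1.
  i=2: a_2=6, p_2 = 6*1 + 0 = 6, q_2 = 6*1 + 1 = 7.
  i=3: a_3=5, p_3 = 5*6 + 1 = 31, q_3 = 5*7 + 1 = 36.

0/1, 1/1, 6/7, 31/36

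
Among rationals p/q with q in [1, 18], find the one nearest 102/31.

Expand x = 102/31 as a continued fraction with the Euclidean algorithm:
  102 = 3*31 + 9, so a_0 = 3.
  31 = 3*9 + 4, so a_1 = 3.
  9 = 2*4 + 1, so a_2 = 2.
  4 = 4*1 + 0, so a_3 = 4.
so x = [3; 3, 2, 4].
Convergents (p_i = a_i*p_{i-1} + p_{i-2}, q_i = a_i*q_{i-1} + q_{i-2} with p_{-2}=0, p_{-1}=1, q_{-2}=1, q_{-1}=0), until the denominator exceeds 18:
  i=0: a_0=3, p_0 = 3*1 + 0 = 3, q_0 = 3*0 + 1 = 1.
  i=1: a_1=3, p_1 = 3*3 + 1 = 10, q_1 = 3*1 + 0 = 3.
  i=2: a_2=2, p_2 = 2*10 + 3 = 23, q_2 = 2*3 + 1 = 7.
  i=3: a_3=4, p_3 = 4*23 + 10 = 102, q_3 = 4*7 + 3 = 31.
q_3 = 31 > 18, so the last convergent with denominator <= 18 is p_2/q_2 = 23/7.
The closest fraction with denominator <= 18 is either p_2/q_2 or the intermediate fraction (k*p_2 + p_1)/(k*q_2 + q_1) with the largest k >= 1 whose denominator stays <= 18; these approach x as k grows, and every other convergent or intermediate fraction in range is farther away.
Largest k: floor((18 - q_1)/q_2) = floor((18 - 3)/7) = 2.
That gives (2*23 + 10)/(2*7 + 3) = 56/17.
Compare the errors: |x - 23/7| = |102*7 - 23*31|/(31*7) = 1/217, and |x - 56/17| = |102*17 - 56*31|/(31*17) = 2/527.
Cross-multiplying, 2*217 = 434 < 527 = 1*527, so 2/527 is smaller: the intermediate fraction 56/17 is closer to x than 23/7.

56/17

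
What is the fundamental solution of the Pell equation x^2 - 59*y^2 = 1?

(x, y) = (530, 69)

First expand sqrt(59) as a continued fraction. With x_i = (sqrt(59) + m_i)/d_i and (m_0, d_0) = (0, 1): a_0 = floor(sqrt(59)) = 7, since 7^2 = 49 <= 59 < 64 = 8^2.
Iterate m_{i+1} = d_i*a_i - m_i, d_{i+1} = (59 - m_{i+1}^2)/d_i, a_{i+1} = floor((a_0 + m_{i+1})/d_{i+1}):
  m_1 = 1*7 - 0 = 7, d_1 = (59 - 7^2)/1 = 10/1 = 10, a_1 = floor((7 + 7)/10) = 1.
  m_2 = 10*1 - 7 = 3, d_2 = (59 - 3^2)/10 = 50/10 = 5, a_2 = floor((7 + 3)/5) = 2.
  m_3 = 5*2 - 3 = 7, d_3 = (59 - 7^2)/5 = 10/5 = 2, a_3 = floor((7 + 7)/2) = 7.
  m_4 = 2*7 - 7 = 7, d_4 = (59 - 7^2)/2 = 10/2 = 5, a_4 = floor((7 + 7)/5) = 2.
  m_5 = 5*2 - 7 = 3, d_5 = (59 - 3^2)/5 = 50/5 = 10, a_5 = floor((7 + 3)/10) = 1.
  m_6 = 10*1 - 3 = 7, d_6 = (59 - 7^2)/10 = 10/10 = 1, a_6 = floor((7 + 7)/1) = 14.
  m_7 = 1*14 - 7 = 7, d_7 = (59 - 7^2)/1 = 10/1 = 10: (m_7, d_7) = (m_1, d_1) = (7, 10), so from here the quotients repeat a_1, ..., a_6; the period length is 6.
So sqrt(59) = [7; (1, 2, 7, 2, 1, 14)] with period length k = 6.
k is even, so the fundamental solution of x^2 - 59y^2 = 1 is (p_{k-1}, q_{k-1}) = (p_5, q_5); compute convergents through index 5.
Convergents (p_i = a_i*p_{i-1} + p_{i-2}, q_i = a_i*q_{i-1} + q_{i-2} with p_{-2}=0, p_{-1}=1, q_{-2}=1, q_{-1}=0):
  i=0: a_0=7, p_0 = 7*1 + 0 = 7, q_0 = 7*0 + 1 = 1.
  i=1: a_1=1, p_1 = 1*7 + 1 = 8, q_1 = 1*1 + 0 = 1.
  i=2: a_2=2, p_2 = 2*8 + 7 = 23, q_2 = 2*1 + 1 = 3.
  i=3: a_3=7, p_3 = 7*23 + 8 = 169, q_3 = 7*3 + 1 = 22.
  i=4: a_4=2, p_4 = 2*169 + 23 = 361, q_4 = 2*22 + 3 = 47.
  i=5: a_5=1, p_5 = 1*361 + 169 = 530, q_5 = 1*47 + 22 = 69.
Check: 530^2 - 59*69^2 = 280900 - 280899 = 1, so (x, y) = (530, 69) solves the equation, and by the theorem it is the least positive solution.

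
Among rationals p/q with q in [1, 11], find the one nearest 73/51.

Expand x = 73/51 as a continued fraction with the Euclidean algorithm:
  73 = 1*51 + 22, so a_0 = 1.
  51 = 2*22 + 7, so a_1 = 2.
  22 = 3*7 + 1, so a_2 = 3.
  7 = 7*1 + 0, so a_3 = 7.
so x = [1; 2, 3, 7].
Convergents (p_i = a_i*p_{i-1} + p_{i-2}, q_i = a_i*q_{i-1} + q_{i-2} with p_{-2}=0, p_{-1}=1, q_{-2}=1, q_{-1}=0), until the denominator exceeds 11:
  i=0: a_0=1, p_0 = 1*1 + 0 = 1, q_0 = 1*0 + 1 = 1.
  i=1: a_1=2, p_1 = 2*1 + 1 = 3, q_1 = 2*1 + 0 = 2.
  i=2: a_2=3, p_2 = 3*3 + 1 = 10, q_2 = 3*2 + 1 = 7.
  i=3: a_3=7, p_3 = 7*10 + 3 = 73, q_3 = 7*7 + 2 = 51.
q_3 = 51 > 11, so the last convergent with denominator <= 11 is p_2/q_2 = 10/7.
The closest fraction with denominator <= 11 is either p_2/q_2 or the intermediate fraction (k*p_2 + p_1)/(k*q_2 + q_1) with the largest k >= 1 whose denominator stays <= 11; these approach x as k grows, and every other convergent or intermediate fraction in range is farther away.
Largest k: floor((11 - q_1)/q_2) = floor((11 - 2)/7) = 1.
That gives (1*10 + 3)/(1*7 + 2) = 13/9.
Compare the errors: |x - 10/7| = |73*7 - 10*51|/(51*7) = 1/357, and |x - 13/9| = |73*9 - 13*51|/(51*9) = 6/459.
Cross-multiplying, 1*459 = 459 < 2142 = 6*357, so 1/357 is smaller: the convergent 10/7 is closer to x than 13/9.

10/7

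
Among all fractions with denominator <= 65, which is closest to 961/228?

274/65

Expand x = 961/228 as a continued fraction with the Euclidean algorithm:
  961 = 4*228 + 49, so a_0 = 4.
  228 = 4*49 + 32, so a_1 = 4.
  49 = 1*32 + 17, so a_2 = 1.
  32 = 1*17 + 15, so a_3 = 1.
  17 = 1*15 + 2, so a_4 = 1.
  15 = 7*2 + 1, so a_5 = 7.
  2 = 2*1 + 0, so a_6 = 2.
so x = [4; 4, 1, 1, 1, 7, 2].
Convergents (p_i = a_i*p_{i-1} + p_{i-2}, q_i = a_i*q_{i-1} + q_{i-2} with p_{-2}=0, p_{-1}=1, q_{-2}=1, q_{-1}=0), until the denominator exceeds 65:
  i=0: a_0=4, p_0 = 4*1 + 0 = 4, q_0 = 4*0 + 1 = 1.
  i=1: a_1=4, p_1 = 4*4 + 1 = 17, q_1 = 4*1 + 0 = 4.
  i=2: a_2=1, p_2 = 1*17 + 4 = 21, q_2 = 1*4 + 1 = 5.
  i=3: a_3=1, p_3 = 1*21 + 17 = 38, q_3 = 1*5 + 4 = 9.
  i=4: a_4=1, p_4 = 1*38 + 21 = 59, q_4 = 1*9 + 5 = 14.
  i=5: a_5=7, p_5 = 7*59 + 38 = 451, q_5 = 7*14 + 9 = 107.
q_5 = 107 > 65, so the last convergent with denominator <= 65 is p_4/q_4 = 59/14.
The closest fraction with denominator <= 65 is either p_4/q_4 or the intermediate fraction (k*p_4 + p_3)/(k*q_4 + q_3) with the largest k >= 1 whose denominator stays <= 65; these approach x as k grows, and every other convergent or intermediate fraction in range is farther away.
Largest k: floor((65 - q_3)/q_4) = floor((65 - 9)/14) = 4.
That gives (4*59 + 38)/(4*14 + 9) = 274/65.
Compare the errors: |x - 59/14| = |961*14 - 59*228|/(228*14) = 2/3192, and |x - 274/65| = |961*65 - 274*228|/(228*65) = 7/14820.
Cross-multiplying, 7*3192 = 22344 < 29640 = 2*14820, so 7/14820 is smaller: the intermediate fraction 274/65 is closer to x than 59/14.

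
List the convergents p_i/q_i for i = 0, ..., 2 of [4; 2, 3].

4/1, 9/2, 31/7

Using the convergent recurrence p_i = a_i*p_{i-1} + p_{i-2}, q_i = a_i*q_{i-1} + q_{i-2} with p_{-2}=0, p_{-1}=1, q_{-2}=1, q_{-1}=0:
  i=0: a_0=4, p_0 = 4*1 + 0 = 4, q_0 = 4*0 + 1 = 1.
  i=1: a_1=2, p_1 = 2*4 + 1 = 9, q_1 = 2*1 + 0 = 2.
  i=2: a_2=3, p_2 = 3*9 + 4 = 31, q_2 = 3*2 + 1 = 7.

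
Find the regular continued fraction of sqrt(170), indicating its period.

Write x_i = (sqrt(170) + m_i)/d_i with (m_0, d_0) = (0, 1). a_0 = floor(sqrt(170)) = 13, since 13^2 = 169 <= 170 < 196 = 14^2.
Iterate m_{i+1} = d_i*a_i - m_i, d_{i+1} = (170 - m_{i+1}^2)/d_i, a_{i+1} = floor((a_0 + m_{i+1})/d_{i+1}):
  m_1 = 1*13 - 0 = 13, d_1 = (170 - 13^2)/1 = 1/1 = 1, a_1 = floor((13 + 13)/1) = 26.
  m_2 = 1*26 - 13 = 13, d_2 = (170 - 13^2)/1 = 1/1 = 1: (m_2, d_2) = (m_1, d_1) = (13, 1), so from here the quotient a_1 repeats; the period length is 1.
Hence the expansion of sqrt(170) is a_0 = 13 followed by the repeating block 26 (period 1).

[13; (26)]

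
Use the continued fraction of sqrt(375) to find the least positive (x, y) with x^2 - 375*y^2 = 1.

First expand sqrt(375) as a continued fraction. With x_i = (sqrt(375) + m_i)/d_i and (m_0, d_0) = (0, 1): a_0 = floor(sqrt(375)) = 19, since 19^2 = 361 <= 375 < 400 = 20^2.
Iterate m_{i+1} = d_i*a_i - m_i, d_{i+1} = (375 - m_{i+1}^2)/d_i, a_{i+1} = floor((a_0 + m_{i+1})/d_{i+1}):
  m_1 = 1*19 - 0 = 19, d_1 = (375 - 19^2)/1 = 14/1 = 14, a_1 = floor((19 + 19)/14) = 2.
  m_2 = 14*2 - 19 = 9, d_2 = (375 - 9^2)/14 = 294/14 = 21, a_2 = floor((19 + 9)/21) = 1.
  m_3 = 21*1 - 9 = 12, d_3 = (375 - 12^2)/21 = 231/21 = 11, a_3 = floor((19 + 12)/11) = 2.
  m_4 = 11*2 - 12 = 10, d_4 = (375 - 10^2)/11 = 275/11 = 25, a_4 = floor((19 + 10)/25) = 1.
  m_5 = 25*1 - 10 = 15, d_5 = (375 - 15^2)/25 = 150/25 = 6, a_5 = floor((19 + 15)/6) = 5.
  m_6 = 6*5 - 15 = 15, d_6 = (375 - 15^2)/6 = 150/6 = 25, a_6 = floor((19 + 15)/25) = 1.
  m_7 = 25*1 - 15 = 10, d_7 = (375 - 10^2)/25 = 275/25 = 11, a_7 = floor((19 + 10)/11) = 2.
  m_8 = 11*2 - 10 = 12, d_8 = (375 - 12^2)/11 = 231/11 = 21, a_8 = floor((19 + 12)/21) = 1.
  m_9 = 21*1 - 12 = 9, d_9 = (375 - 9^2)/21 = 294/21 = 14, a_9 = floor((19 + 9)/14) = 2.
  m_10 = 14*2 - 9 = 19, d_10 = (375 - 19^2)/14 = 14/14 = 1, a_10 = floor((19 + 19)/1) = 38.
  m_11 = 1*38 - 19 = 19, d_11 = (375 - 19^2)/1 = 14/1 = 14: (m_11, d_11) = (m_1, d_1) = (19, 14), so from here the quotients repeat a_1, ..., a_10; the period length is 10.
So sqrt(375) = [19; (2, 1, 2, 1, 5, 1, 2, 1, 2, 38)] with period length k = 10.
k is even, so the fundamental solution of x^2 - 375y^2 = 1 is (p_{k-1}, q_{k-1}) = (p_9, q_9); compute convergents through index 9.
Convergents (p_i = a_i*p_{i-1} + p_{i-2}, q_i = a_i*q_{i-1} + q_{i-2} with p_{-2}=0, p_{-1}=1, q_{-2}=1, q_{-1}=0):
  i=0: a_0=19, p_0 = 19*1 + 0 = 19, q_0 = 19*0 + 1 = 1.
  i=1: a_1=2, p_1 = 2*19 + 1 = 39, q_1 = 2*1 + 0 = 2.
  i=2: a_2=1, p_2 = 1*39 + 19 = 58, q_2 = 1*2 + 1 = 3.
  i=3: a_3=2, p_3 = 2*58 + 39 = 155, q_3 = 2*3 + 2 = 8.
  i=4: a_4=1, p_4 = 1*155 + 58 = 213, q_4 = 1*8 + 3 = 11.
  i=5: a_5=5, p_5 = 5*213 + 155 = 1220, q_5 = 5*11 + 8 = 63.
  i=6: a_6=1, p_6 = 1*1220 + 213 = 1433, q_6 = 1*63 + 11 = 74.
  i=7: a_7=2, p_7 = 2*1433 + 1220 = 4086, q_7 = 2*74 + 63 = 211.
  i=8: a_8=1, p_8 = 1*4086 + 1433 = 5519, q_8 = 1*211 + 74 = 285.
  i=9: a_9=2, p_9 = 2*5519 + 4086 = 15124, q_9 = 2*285 + 211 = 781.
Check: 15124^2 - 375*781^2 = 228735376 - 228735375 = 1, so (x, y) = (15124, 781) solves the equation, and by the theorem it is the least positive solution.

(x, y) = (15124, 781)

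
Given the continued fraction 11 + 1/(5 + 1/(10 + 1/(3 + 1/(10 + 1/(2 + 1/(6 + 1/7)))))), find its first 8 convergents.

11/1, 56/5, 571/51, 1769/158, 18261/1631, 38291/3420, 248007/22151, 1774340/158477

Using the convergent recurrence p_i = a_i*p_{i-1} + p_{i-2}, q_i = a_i*q_{i-1} + q_{i-2} with p_{-2}=0, p_{-1}=1, q_{-2}=1, q_{-1}=0:
  i=0: a_0=11, p_0 = 11*1 + 0 = 11, q_0 = 11*0 + 1 = 1.
  i=1: a_1=5, p_1 = 5*11 + 1 = 56, q_1 = 5*1 + 0 = 5.
  i=2: a_2=10, p_2 = 10*56 + 11 = 571, q_2 = 10*5 + 1 = 51.
  i=3: a_3=3, p_3 = 3*571 + 56 = 1769, q_3 = 3*51 + 5 = 158.
  i=4: a_4=10, p_4 = 10*1769 + 571 = 18261, q_4 = 10*158 + 51 = 1631.
  i=5: a_5=2, p_5 = 2*18261 + 1769 = 38291, q_5 = 2*1631 + 158 = 3420.
  i=6: a_6=6, p_6 = 6*38291 + 18261 = 248007, q_6 = 6*3420 + 1631 = 22151.
  i=7: a_7=7, p_7 = 7*248007 + 38291 = 1774340, q_7 = 7*22151 + 3420 = 158477.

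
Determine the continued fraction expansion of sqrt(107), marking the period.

Write x_i = (sqrt(107) + m_i)/d_i with (m_0, d_0) = (0, 1). a_0 = floor(sqrt(107)) = 10, since 10^2 = 100 <= 107 < 121 = 11^2.
Iterate m_{i+1} = d_i*a_i - m_i, d_{i+1} = (107 - m_{i+1}^2)/d_i, a_{i+1} = floor((a_0 + m_{i+1})/d_{i+1}):
  m_1 = 1*10 - 0 = 10, d_1 = (107 - 10^2)/1 = 7/1 = 7, a_1 = floor((10 + 10)/7) = 2.
  m_2 = 7*2 - 10 = 4, d_2 = (107 - 4^2)/7 = 91/7 = 13, a_2 = floor((10 + 4)/13) = 1.
  m_3 = 13*1 - 4 = 9, d_3 = (107 - 9^2)/13 = 26/13 = 2, a_3 = floor((10 + 9)/2) = 9.
  m_4 = 2*9 - 9 = 9, d_4 = (107 - 9^2)/2 = 26/2 = 13, a_4 = floor((10 + 9)/13) = 1.
  m_5 = 13*1 - 9 = 4, d_5 = (107 - 4^2)/13 = 91/13 = 7, a_5 = floor((10 + 4)/7) = 2.
  m_6 = 7*2 - 4 = 10, d_6 = (107 - 10^2)/7 = 7/7 = 1, a_6 = floor((10 + 10)/1) = 20.
  m_7 = 1*20 - 10 = 10, d_7 = (107 - 10^2)/1 = 7/1 = 7: (m_7, d_7) = (m_1, d_1) = (10, 7), so from here the quotients repeat a_1, ..., a_6; the period length is 6.
Hence the expansion of sqrt(107) is a_0 = 10 followed by the repeating block 2, 1, 9, 1, 2, 20 (period 6).

[10; (2, 1, 9, 1, 2, 20)]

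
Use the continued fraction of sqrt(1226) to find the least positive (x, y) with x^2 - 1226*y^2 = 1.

First expand sqrt(1226) as a continued fraction. With x_i = (sqrt(1226) + m_i)/d_i and (m_0, d_0) = (0, 1): a_0 = floor(sqrt(1226)) = 35, since 35^2 = 1225 <= 1226 < 1296 = 36^2.
Iterate m_{i+1} = d_i*a_i - m_i, d_{i+1} = (1226 - m_{i+1}^2)/d_i, a_{i+1} = floor((a_0 + m_{i+1})/d_{i+1}):
  m_1 = 1*35 - 0 = 35, d_1 = (1226 - 35^2)/1 = 1/1 = 1, a_1 = floor((35 + 35)/1) = 70.
  m_2 = 1*70 - 35 = 35, d_2 = (1226 - 35^2)/1 = 1/1 = 1: (m_2, d_2) = (m_1, d_1) = (35, 1), so from here the quotient a_1 repeats; the period length is 1.
So sqrt(1226) = [35; (70)] with period length k = 1.
k is odd, so (p_{k-1}, q_{k-1}) only solves x^2 - 1226y^2 = -1 and the fundamental solution of x^2 - 1226y^2 = 1 is (p_{2k-1}, q_{2k-1}) = (p_1, q_1); compute convergents through index 1, running through the period twice.
Convergents (p_i = a_i*p_{i-1} + p_{i-2}, q_i = a_i*q_{i-1} + q_{i-2} with p_{-2}=0, p_{-1}=1, q_{-2}=1, q_{-1}=0):
  i=0: a_0=35, p_0 = 35*1 + 0 = 35, q_0 = 35*0 + 1 = 1.
  i=1: a_1=70, p_1 = 70*35 + 1 = 2451, q_1 = 70*1 + 0 = 70.
Indeed p_0^2 - 1226*q_0^2 = 1225 - 1226 = -1, not +1.
Check: 2451^2 - 1226*70^2 = 6007401 - 6007400 = 1, so (x, y) = (2451, 70) solves the equation, and by the theorem it is the least positive solution.

(x, y) = (2451, 70)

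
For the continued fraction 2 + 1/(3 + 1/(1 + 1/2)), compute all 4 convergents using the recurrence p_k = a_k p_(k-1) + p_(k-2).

Using the convergent recurrence p_i = a_i*p_{i-1} + p_{i-2}, q_i = a_i*q_{i-1} + q_{i-2} with p_{-2}=0, p_{-1}=1, q_{-2}=1, q_{-1}=0:
  i=0: a_0=2, p_0 = 2*1 + 0 = 2, q_0 = 2*0 + 1 = 1.
  i=1: a_1=3, p_1 = 3*2 + 1 = 7, q_1 = 3*1 + 0 = 3.
  i=2: a_2=1, p_2 = 1*7 + 2 = 9, q_2 = 1*3 + 1 = 4.
  i=3: a_3=2, p_3 = 2*9 + 7 = 25, q_3 = 2*4 + 3 = 11.

2/1, 7/3, 9/4, 25/11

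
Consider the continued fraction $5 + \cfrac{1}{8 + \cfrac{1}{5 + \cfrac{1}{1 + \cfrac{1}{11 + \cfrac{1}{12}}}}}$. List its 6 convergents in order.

Using the convergent recurrence p_i = a_i*p_{i-1} + p_{i-2}, q_i = a_i*q_{i-1} + q_{i-2} with p_{-2}=0, p_{-1}=1, q_{-2}=1, q_{-1}=0:
  i=0: a_0=5, p_0 = 5*1 + 0 = 5, q_0 = 5*0 + 1 = 1.
  i=1: a_1=8, p_1 = 8*5 + 1 = 41, q_1 = 8*1 + 0 = 8.
  i=2: a_2=5, p_2 = 5*41 + 5 = 210, q_2 = 5*8 + 1 = 41.
  i=3: a_3=1, p_3 = 1*210 + 41 = 251, q_3 = 1*41 + 8 = 49.
  i=4: a_4=11, p_4 = 11*251 + 210 = 2971, q_4 = 11*49 + 41 = 580.
  i=5: a_5=12, p_5 = 12*2971 + 251 = 35903, q_5 = 12*580 + 49 = 7009.

5/1, 41/8, 210/41, 251/49, 2971/580, 35903/7009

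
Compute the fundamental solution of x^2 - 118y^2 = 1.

(x, y) = (306917, 28254)

First expand sqrt(118) as a continued fraction. With x_i = (sqrt(118) + m_i)/d_i and (m_0, d_0) = (0, 1): a_0 = floor(sqrt(118)) = 10, since 10^2 = 100 <= 118 < 121 = 11^2.
Iterate m_{i+1} = d_i*a_i - m_i, d_{i+1} = (118 - m_{i+1}^2)/d_i, a_{i+1} = floor((a_0 + m_{i+1})/d_{i+1}):
  m_1 = 1*10 - 0 = 10, d_1 = (118 - 10^2)/1 = 18/1 = 18, a_1 = floor((10 + 10)/18) = 1.
  m_2 = 18*1 - 10 = 8, d_2 = (118 - 8^2)/18 = 54/18 = 3, a_2 = floor((10 + 8)/3) = 6.
  m_3 = 3*6 - 8 = 10, d_3 = (118 - 10^2)/3 = 18/3 = 6, a_3 = floor((10 + 10)/6) = 3.
  m_4 = 6*3 - 10 = 8, d_4 = (118 - 8^2)/6 = 54/6 = 9, a_4 = floor((10 + 8)/9) = 2.
  m_5 = 9*2 - 8 = 10, d_5 = (118 - 10^2)/9 = 18/9 = 2, a_5 = floor((10 + 10)/2) = 10.
  m_6 = 2*10 - 10 = 10, d_6 = (118 - 10^2)/2 = 18/2 = 9, a_6 = floor((10 + 10)/9) = 2.
  m_7 = 9*2 - 10 = 8, d_7 = (118 - 8^2)/9 = 54/9 = 6, a_7 = floor((10 + 8)/6) = 3.
  m_8 = 6*3 - 8 = 10, d_8 = (118 - 10^2)/6 = 18/6 = 3, a_8 = floor((10 + 10)/3) = 6.
  m_9 = 3*6 - 10 = 8, d_9 = (118 - 8^2)/3 = 54/3 = 18, a_9 = floor((10 + 8)/18) = 1.
  m_10 = 18*1 - 8 = 10, d_10 = (118 - 10^2)/18 = 18/18 = 1, a_10 = floor((10 + 10)/1) = 20.
  m_11 = 1*20 - 10 = 10, d_11 = (118 - 10^2)/1 = 18/1 = 18: (m_11, d_11) = (m_1, d_1) = (10, 18), so from here the quotients repeat a_1, ..., a_10; the period length is 10.
So sqrt(118) = [10; (1, 6, 3, 2, 10, 2, 3, 6, 1, 20)] with period length k = 10.
k is even, so the fundamental solution of x^2 - 118y^2 = 1 is (p_{k-1}, q_{k-1}) = (p_9, q_9); compute convergents through index 9.
Convergents (p_i = a_i*p_{i-1} + p_{i-2}, q_i = a_i*q_{i-1} + q_{i-2} with p_{-2}=0, p_{-1}=1, q_{-2}=1, q_{-1}=0):
  i=0: a_0=10, p_0 = 10*1 + 0 = 10, q_0 = 10*0 + 1 = 1.
  i=1: a_1=1, p_1 = 1*10 + 1 = 11, q_1 = 1*1 + 0 = 1.
  i=2: a_2=6, p_2 = 6*11 + 10 = 76, q_2 = 6*1 + 1 = 7.
  i=3: a_3=3, p_3 = 3*76 + 11 = 239, q_3 = 3*7 + 1 = 22.
  i=4: a_4=2, p_4 = 2*239 + 76 = 554, q_4 = 2*22 + 7 = 51.
  i=5: a_5=10, p_5 = 10*554 + 239 = 5779, q_5 = 10*51 + 22 = 532.
  i=6: a_6=2, p_6 = 2*5779 + 554 = 12112, q_6 = 2*532 + 51 = 1115.
  i=7: a_7=3, p_7 = 3*12112 + 5779 = 42115, q_7 = 3*1115 + 532 = 3877.
  i=8: a_8=6, p_8 = 6*42115 + 12112 = 264802, q_8 = 6*3877 + 1115 = 24377.
  i=9: a_9=1, p_9 = 1*264802 + 42115 = 306917, q_9 = 1*24377 + 3877 = 28254.
Check: 306917^2 - 118*28254^2 = 94198044889 - 94198044888 = 1, so (x, y) = (306917, 28254) solves the equation, and by the theorem it is the least positive solution.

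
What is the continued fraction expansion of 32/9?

[3; 1, 1, 4]

Run the Euclidean algorithm on 32 and 9; the successive quotients are the partial quotients a_0, a_1, ... (each step inverts the fractional part left over by the previous one):
  32 = 3*9 + 5, so a_0 = 3.
  9 = 1*5 + 4, so a_1 = 1.
  5 = 1*4 + 1, so a_2 = 1.
  4 = 4*1 + 0, so a_3 = 4.
The remainder reaches 0 after 4 divisions, so the expansion has 4 partial quotients, read off in order.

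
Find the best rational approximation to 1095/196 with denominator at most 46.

257/46

Expand x = 1095/196 as a continued fraction with the Euclidean algorithm:
  1095 = 5*196 + 115, so a_0 = 5.
  196 = 1*115 + 81, so a_1 = 1.
  115 = 1*81 + 34, so a_2 = 1.
  81 = 2*34 + 13, so a_3 = 2.
  34 = 2*13 + 8, so a_4 = 2.
  13 = 1*8 + 5, so a_5 = 1.
  8 = 1*5 + 3, so a_6 = 1.
  5 = 1*3 + 2, so a_7 = 1.
  3 = 1*2 + 1, so a_8 = 1.
  2 = 2*1 + 0, so a_9 = 2.
so x = [5; 1, 1, 2, 2, 1, 1, 1, 1, 2].
Convergents (p_i = a_i*p_{i-1} + p_{i-2}, q_i = a_i*q_{i-1} + q_{i-2} with p_{-2}=0, p_{-1}=1, q_{-2}=1, q_{-1}=0), until the denominator exceeds 46:
  i=0: a_0=5, p_0 = 5*1 + 0 = 5, q_0 = 5*0 + 1 = 1.
  i=1: a_1=1, p_1 = 1*5 + 1 = 6, q_1 = 1*1 + 0 = 1.
  i=2: a_2=1, p_2 = 1*6 + 5 = 11, q_2 = 1*1 + 1 = 2.
  i=3: a_3=2, p_3 = 2*11 + 6 = 28, q_3 = 2*2 + 1 = 5.
  i=4: a_4=2, p_4 = 2*28 + 11 = 67, q_4 = 2*5 + 2 = 12.
  i=5: a_5=1, p_5 = 1*67 + 28 = 95, q_5 = 1*12 + 5 = 17.
  i=6: a_6=1, p_6 = 1*95 + 67 = 162, q_6 = 1*17 + 12 = 29.
  i=7: a_7=1, p_7 = 1*162 + 95 = 257, q_7 = 1*29 + 17 = 46.
  i=8: a_8=1, p_8 = 1*257 + 162 = 419, q_8 = 1*46 + 29 = 75.
q_8 = 75 > 46, so the last convergent with denominator <= 46 is p_7/q_7 = 257/46.
The closest fraction with denominator <= 46 is either p_7/q_7 or the intermediate fraction (k*p_7 + p_6)/(k*q_7 + q_6) with the largest k >= 1 whose denominator stays <= 46; these approach x as k grows, and every other convergent or intermediate fraction in range is farther away.
Largest k: floor((46 - q_6)/q_7) = floor((46 - 29)/46) = 0.
Since k = 0, no intermediate fraction beyond p_7/q_7 has denominator <= 46, so the convergent 257/46 is the closest (its error is |1095*46 - 257*196|/(196*46) = 2/9016).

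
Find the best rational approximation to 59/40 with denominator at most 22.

31/21

Expand x = 59/40 as a continued fraction with the Euclidean algorithm:
  59 = 1*40 + 19, so a_0 = 1.
  40 = 2*19 + 2, so a_1 = 2.
  19 = 9*2 + 1, so a_2 = 9.
  2 = 2*1 + 0, so a_3 = 2.
so x = [1; 2, 9, 2].
Convergents (p_i = a_i*p_{i-1} + p_{i-2}, q_i = a_i*q_{i-1} + q_{i-2} with p_{-2}=0, p_{-1}=1, q_{-2}=1, q_{-1}=0), until the denominator exceeds 22:
  i=0: a_0=1, p_0 = 1*1 + 0 = 1, q_0 = 1*0 + 1 = 1.
  i=1: a_1=2, p_1 = 2*1 + 1 = 3, q_1 = 2*1 + 0 = 2.
  i=2: a_2=9, p_2 = 9*3 + 1 = 28, q_2 = 9*2 + 1 = 19.
  i=3: a_3=2, p_3 = 2*28 + 3 = 59, q_3 = 2*19 + 2 = 40.
q_3 = 40 > 22, so the last convergent with denominator <= 22 is p_2/q_2 = 28/19.
The closest fraction with denominator <= 22 is either p_2/q_2 or the intermediate fraction (k*p_2 + p_1)/(k*q_2 + q_1) with the largest k >= 1 whose denominator stays <= 22; these approach x as k grows, and every other convergent or intermediate fraction in range is farther away.
Largest k: floor((22 - q_1)/q_2) = floor((22 - 2)/19) = 1.
That gives (1*28 + 3)/(1*19 + 2) = 31/21.
Compare the errors: |x - 28/19| = |59*19 - 28*40|/(40*19) = 1/760, and |x - 31/21| = |59*21 - 31*40|/(40*21) = 1/840.
Cross-multiplying, 1*760 = 760 < 840 = 1*840, so 1/840 is smaller: the intermediate fraction 31/21 is closer to x than 28/19.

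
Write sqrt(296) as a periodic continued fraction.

[17; (4, 1, 7, 1, 4, 34)]

Write x_i = (sqrt(296) + m_i)/d_i with (m_0, d_0) = (0, 1). a_0 = floor(sqrt(296)) = 17, since 17^2 = 289 <= 296 < 324 = 18^2.
Iterate m_{i+1} = d_i*a_i - m_i, d_{i+1} = (296 - m_{i+1}^2)/d_i, a_{i+1} = floor((a_0 + m_{i+1})/d_{i+1}):
  m_1 = 1*17 - 0 = 17, d_1 = (296 - 17^2)/1 = 7/1 = 7, a_1 = floor((17 + 17)/7) = 4.
  m_2 = 7*4 - 17 = 11, d_2 = (296 - 11^2)/7 = 175/7 = 25, a_2 = floor((17 + 11)/25) = 1.
  m_3 = 25*1 - 11 = 14, d_3 = (296 - 14^2)/25 = 100/25 = 4, a_3 = floor((17 + 14)/4) = 7.
  m_4 = 4*7 - 14 = 14, d_4 = (296 - 14^2)/4 = 100/4 = 25, a_4 = floor((17 + 14)/25) = 1.
  m_5 = 25*1 - 14 = 11, d_5 = (296 - 11^2)/25 = 175/25 = 7, a_5 = floor((17 + 11)/7) = 4.
  m_6 = 7*4 - 11 = 17, d_6 = (296 - 17^2)/7 = 7/7 = 1, a_6 = floor((17 + 17)/1) = 34.
  m_7 = 1*34 - 17 = 17, d_7 = (296 - 17^2)/1 = 7/1 = 7: (m_7, d_7) = (m_1, d_1) = (17, 7), so from here the quotients repeat a_1, ..., a_6; the period length is 6.
Hence the expansion of sqrt(296) is a_0 = 17 followed by the repeating block 4, 1, 7, 1, 4, 34 (period 6).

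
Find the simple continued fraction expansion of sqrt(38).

Write x_i = (sqrt(38) + m_i)/d_i with (m_0, d_0) = (0, 1). a_0 = floor(sqrt(38)) = 6, since 6^2 = 36 <= 38 < 49 = 7^2.
Iterate m_{i+1} = d_i*a_i - m_i, d_{i+1} = (38 - m_{i+1}^2)/d_i, a_{i+1} = floor((a_0 + m_{i+1})/d_{i+1}):
  m_1 = 1*6 - 0 = 6, d_1 = (38 - 6^2)/1 = 2/1 = 2, a_1 = floor((6 + 6)/2) = 6.
  m_2 = 2*6 - 6 = 6, d_2 = (38 - 6^2)/2 = 2/2 = 1, a_2 = floor((6 + 6)/1) = 12.
  m_3 = 1*12 - 6 = 6, d_3 = (38 - 6^2)/1 = 2/1 = 2: (m_3, d_3) = (m_1, d_1) = (6, 2), so from here the quotients repeat a_1, a_2; the period length is 2.
Hence the expansion of sqrt(38) is a_0 = 6 followed by the repeating block 6, 12 (period 2).

[6; (6, 12)]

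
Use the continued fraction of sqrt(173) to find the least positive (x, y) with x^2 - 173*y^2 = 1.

First expand sqrt(173) as a continued fraction. With x_i = (sqrt(173) + m_i)/d_i and (m_0, d_0) = (0, 1): a_0 = floor(sqrt(173)) = 13, since 13^2 = 169 <= 173 < 196 = 14^2.
Iterate m_{i+1} = d_i*a_i - m_i, d_{i+1} = (173 - m_{i+1}^2)/d_i, a_{i+1} = floor((a_0 + m_{i+1})/d_{i+1}):
  m_1 = 1*13 - 0 = 13, d_1 = (173 - 13^2)/1 = 4/1 = 4, a_1 = floor((13 + 13)/4) = 6.
  m_2 = 4*6 - 13 = 11, d_2 = (173 - 11^2)/4 = 52/4 = 13, a_2 = floor((13 + 11)/13) = 1.
  m_3 = 13*1 - 11 = 2, d_3 = (173 - 2^2)/13 = 169/13 = 13, a_3 = floor((13 + 2)/13) = 1.
  m_4 = 13*1 - 2 = 11, d_4 = (173 - 11^2)/13 = 52/13 = 4, a_4 = floor((13 + 11)/4) = 6.
  m_5 = 4*6 - 11 = 13, d_5 = (173 - 13^2)/4 = 4/4 = 1, a_5 = floor((13 + 13)/1) = 26.
  m_6 = 1*26 - 13 = 13, d_6 = (173 - 13^2)/1 = 4/1 = 4: (m_6, d_6) = (m_1, d_1) = (13, 4), so from here the quotients repeat a_1, ..., a_5; the period length is 5.
So sqrt(173) = [13; (6, 1, 1, 6, 26)] with period length k = 5.
k is odd, so (p_{k-1}, q_{k-1}) only solves x^2 - 173y^2 = -1 and the fundamental solution of x^2 - 173y^2 = 1 is (p_{2k-1}, q_{2k-1}) = (p_9, q_9); compute convergents through index 9, running through the period twice.
Convergents (p_i = a_i*p_{i-1} + p_{i-2}, q_i = a_i*q_{i-1} + q_{i-2} with p_{-2}=0, p_{-1}=1, q_{-2}=1, q_{-1}=0):
  i=0: a_0=13, p_0 = 13*1 + 0 = 13, q_0 = 13*0 + 1 = 1.
  i=1: a_1=6, p_1 = 6*13 + 1 = 79, q_1 = 6*1 + 0 = 6.
  i=2: a_2=1, p_2 = 1*79 + 13 = 92, q_2 = 1*6 + 1 = 7.
  i=3: a_3=1, p_3 = 1*92 + 79 = 171, q_3 = 1*7 + 6 = 13.
  i=4: a_4=6, p_4 = 6*171 + 92 = 1118, q_4 = 6*13 + 7 = 85.
  i=5: a_5=26, p_5 = 26*1118 + 171 = 29239, q_5 = 26*85 + 13 = 2223.
  i=6: a_6=6, p_6 = 6*29239 + 1118 = 176552, q_6 = 6*2223 + 85 = 13423.
  i=7: a_7=1, p_7 = 1*176552 + 29239 = 205791, q_7 = 1*13423 + 2223 = 15646.
  i=8: a_8=1, p_8 = 1*205791 + 176552 = 382343, q_8 = 1*15646 + 13423 = 29069.
  i=9: a_9=6, p_9 = 6*382343 + 205791 = 2499849, q_9 = 6*29069 + 15646 = 190060.
Indeed p_4^2 - 173*q_4^2 = 1249924 - 1249925 = -1, not +1.
Check: 2499849^2 - 173*190060^2 = 6249245022801 - 6249245022800 = 1, so (x, y) = (2499849, 190060) solves the equation, and by the theorem it is the least positive solution.

(x, y) = (2499849, 190060)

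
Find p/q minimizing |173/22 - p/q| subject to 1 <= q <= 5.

39/5

Expand x = 173/22 as a continued fraction with the Euclidean algorithm:
  173 = 7*22 + 19, so a_0 = 7.
  22 = 1*19 + 3, so a_1 = 1.
  19 = 6*3 + 1, so a_2 = 6.
  3 = 3*1 + 0, so a_3 = 3.
so x = [7; 1, 6, 3].
Convergents (p_i = a_i*p_{i-1} + p_{i-2}, q_i = a_i*q_{i-1} + q_{i-2} with p_{-2}=0, p_{-1}=1, q_{-2}=1, q_{-1}=0), until the denominator exceeds 5:
  i=0: a_0=7, p_0 = 7*1 + 0 = 7, q_0 = 7*0 + 1 = 1.
  i=1: a_1=1, p_1 = 1*7 + 1 = 8, q_1 = 1*1 + 0 = 1.
  i=2: a_2=6, p_2 = 6*8 + 7 = 55, q_2 = 6*1 + 1 = 7.
q_2 = 7 > 5, so the last convergent with denominator <= 5 is p_1/q_1 = 8/1.
The closest fraction with denominator <= 5 is either p_1/q_1 or the intermediate fraction (k*p_1 + p_0)/(k*q_1 + q_0) with the largest k >= 1 whose denominator stays <= 5; these approach x as k grows, and every other convergent or intermediate fraction in range is farther away.
Largest k: floor((5 - q_0)/q_1) = floor((5 - 1)/1) = 4.
That gives (4*8 + 7)/(4*1 + 1) = 39/5.
Compare the errors: |x - 8/1| = |173*1 - 8*22|/(22*1) = 3/22, and |x - 39/5| = |173*5 - 39*22|/(22*5) = 7/110.
Cross-multiplying, 7*22 = 154 < 330 = 3*110, so 7/110 is smaller: the intermediate fraction 39/5 is closer to x than 8/1.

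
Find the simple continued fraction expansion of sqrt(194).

Write x_i = (sqrt(194) + m_i)/d_i with (m_0, d_0) = (0, 1). a_0 = floor(sqrt(194)) = 13, since 13^2 = 169 <= 194 < 196 = 14^2.
Iterate m_{i+1} = d_i*a_i - m_i, d_{i+1} = (194 - m_{i+1}^2)/d_i, a_{i+1} = floor((a_0 + m_{i+1})/d_{i+1}):
  m_1 = 1*13 - 0 = 13, d_1 = (194 - 13^2)/1 = 25/1 = 25, a_1 = floor((13 + 13)/25) = 1.
  m_2 = 25*1 - 13 = 12, d_2 = (194 - 12^2)/25 = 50/25 = 2, a_2 = floor((13 + 12)/2) = 12.
  m_3 = 2*12 - 12 = 12, d_3 = (194 - 12^2)/2 = 50/2 = 25, a_3 = floor((13 + 12)/25) = 1.
  m_4 = 25*1 - 12 = 13, d_4 = (194 - 13^2)/25 = 25/25 = 1, a_4 = floor((13 + 13)/1) = 26.
  m_5 = 1*26 - 13 = 13, d_5 = (194 - 13^2)/1 = 25/1 = 25: (m_5, d_5) = (m_1, d_1) = (13, 25), so from here the quotients repeat a_1, ..., a_4; the period length is 4.
Hence the expansion of sqrt(194) is a_0 = 13 followed by the repeating block 1, 12, 1, 26 (period 4).

[13; (1, 12, 1, 26)]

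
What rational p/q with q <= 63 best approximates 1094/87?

591/47

Expand x = 1094/87 as a continued fraction with the Euclidean algorithm:
  1094 = 12*87 + 50, so a_0 = 12.
  87 = 1*50 + 37, so a_1 = 1.
  50 = 1*37 + 13, so a_2 = 1.
  37 = 2*13 + 11, so a_3 = 2.
  13 = 1*11 + 2, so a_4 = 1.
  11 = 5*2 + 1, so a_5 = 5.
  2 = 2*1 + 0, so a_6 = 2.
so x = [12; 1, 1, 2, 1, 5, 2].
Convergents (p_i = a_i*p_{i-1} + p_{i-2}, q_i = a_i*q_{i-1} + q_{i-2} with p_{-2}=0, p_{-1}=1, q_{-2}=1, q_{-1}=0), until the denominator exceeds 63:
  i=0: a_0=12, p_0 = 12*1 + 0 = 12, q_0 = 12*0 + 1 = 1.
  i=1: a_1=1, p_1 = 1*12 + 1 = 13, q_1 = 1*1 + 0 = 1.
  i=2: a_2=1, p_2 = 1*13 + 12 = 25, q_2 = 1*1 + 1 = 2.
  i=3: a_3=2, p_3 = 2*25 + 13 = 63, q_3 = 2*2 + 1 = 5.
  i=4: a_4=1, p_4 = 1*63 + 25 = 88, q_4 = 1*5 + 2 = 7.
  i=5: a_5=5, p_5 = 5*88 + 63 = 503, q_5 = 5*7 + 5 = 40.
  i=6: a_6=2, p_6 = 2*503 + 88 = 1094, q_6 = 2*40 + 7 = 87.
q_6 = 87 > 63, so the last convergent with denominator <= 63 is p_5/q_5 = 503/40.
The closest fraction with denominator <= 63 is either p_5/q_5 or the intermediate fraction (k*p_5 + p_4)/(k*q_5 + q_4) with the largest k >= 1 whose denominator stays <= 63; these approach x as k grows, and every other convergent or intermediate fraction in range is farther away.
Largest k: floor((63 - q_4)/q_5) = floor((63 - 7)/40) = 1.
That gives (1*503 + 88)/(1*40 + 7) = 591/47.
Compare the errors: |x - 503/40| = |1094*40 - 503*87|/(87*40) = 1/3480, and |x - 591/47| = |1094*47 - 591*87|/(87*47) = 1/4089.
Cross-multiplying, 1*3480 = 3480 < 4089 = 1*4089, so 1/4089 is smaller: the intermediate fraction 591/47 is closer to x than 503/40.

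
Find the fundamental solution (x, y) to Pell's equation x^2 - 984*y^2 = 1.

First expand sqrt(984) as a continued fraction. With x_i = (sqrt(984) + m_i)/d_i and (m_0, d_0) = (0, 1): a_0 = floor(sqrt(984)) = 31, since 31^2 = 961 <= 984 < 1024 = 32^2.
Iterate m_{i+1} = d_i*a_i - m_i, d_{i+1} = (984 - m_{i+1}^2)/d_i, a_{i+1} = floor((a_0 + m_{i+1})/d_{i+1}):
  m_1 = 1*31 - 0 = 31, d_1 = (984 - 31^2)/1 = 23/1 = 23, a_1 = floor((31 + 31)/23) = 2.
  m_2 = 23*2 - 31 = 15, d_2 = (984 - 15^2)/23 = 759/23 = 33, a_2 = floor((31 + 15)/33) = 1.
  m_3 = 33*1 - 15 = 18, d_3 = (984 - 18^2)/33 = 660/33 = 20, a_3 = floor((31 + 18)/20) = 2.
  m_4 = 20*2 - 18 = 22, d_4 = (984 - 22^2)/20 = 500/20 = 25, a_4 = floor((31 + 22)/25) = 2.
  m_5 = 25*2 - 22 = 28, d_5 = (984 - 28^2)/25 = 200/25 = 8, a_5 = floor((31 + 28)/8) = 7.
  m_6 = 8*7 - 28 = 28, d_6 = (984 - 28^2)/8 = 200/8 = 25, a_6 = floor((31 + 28)/25) = 2.
  m_7 = 25*2 - 28 = 22, d_7 = (984 - 22^2)/25 = 500/25 = 20, a_7 = floor((31 + 22)/20) = 2.
  m_8 = 20*2 - 22 = 18, d_8 = (984 - 18^2)/20 = 660/20 = 33, a_8 = floor((31 + 18)/33) = 1.
  m_9 = 33*1 - 18 = 15, d_9 = (984 - 15^2)/33 = 759/33 = 23, a_9 = floor((31 + 15)/23) = 2.
  m_10 = 23*2 - 15 = 31, d_10 = (984 - 31^2)/23 = 23/23 = 1, a_10 = floor((31 + 31)/1) = 62.
  m_11 = 1*62 - 31 = 31, d_11 = (984 - 31^2)/1 = 23/1 = 23: (m_11, d_11) = (m_1, d_1) = (31, 23), so from here the quotients repeat a_1, ..., a_10; the period length is 10.
So sqrt(984) = [31; (2, 1, 2, 2, 7, 2, 2, 1, 2, 62)] with period length k = 10.
k is even, so the fundamental solution of x^2 - 984y^2 = 1 is (p_{k-1}, q_{k-1}) = (p_9, q_9); compute convergents through index 9.
Convergents (p_i = a_i*p_{i-1} + p_{i-2}, q_i = a_i*q_{i-1} + q_{i-2} with p_{-2}=0, p_{-1}=1, q_{-2}=1, q_{-1}=0):
  i=0: a_0=31, p_0 = 31*1 + 0 = 31, q_0 = 31*0 + 1 = 1.
  i=1: a_1=2, p_1 = 2*31 + 1 = 63, q_1 = 2*1 + 0 = 2.
  i=2: a_2=1, p_2 = 1*63 + 31 = 94, q_2 = 1*2 + 1 = 3.
  i=3: a_3=2, p_3 = 2*94 + 63 = 251, q_3 = 2*3 + 2 = 8.
  i=4: a_4=2, p_4 = 2*251 + 94 = 596, q_4 = 2*8 + 3 = 19.
  i=5: a_5=7, p_5 = 7*596 + 251 = 4423, q_5 = 7*19 + 8 = 141.
  i=6: a_6=2, p_6 = 2*4423 + 596 = 9442, q_6 = 2*141 + 19 = 301.
  i=7: a_7=2, p_7 = 2*9442 + 4423 = 23307, q_7 = 2*301 + 141 = 743.
  i=8: a_8=1, p_8 = 1*23307 + 9442 = 32749, q_8 = 1*743 + 301 = 1044.
  i=9: a_9=2, p_9 = 2*32749 + 23307 = 88805, q_9 = 2*1044 + 743 = 2831.
Check: 88805^2 - 984*2831^2 = 7886328025 - 7886328024 = 1, so (x, y) = (88805, 2831) solves the equation, and by the theorem it is the least positive solution.

(x, y) = (88805, 2831)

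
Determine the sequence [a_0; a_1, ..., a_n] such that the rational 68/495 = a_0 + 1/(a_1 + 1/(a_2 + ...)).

Run the Euclidean algorithm on 68 and 495; the successive quotients are the partial quotients a_0, a_1, ... (each step inverts the fractional part left over by the previous one):
  68 = 0*495 + 68, so a_0 = 0.
  495 = 7*68 + 19, so a_1 = 7.
  68 = 3*19 + 11, so a_2 = 3.
  19 = 1*11 + 8, so a_3 = 1.
  11 = 1*8 + 3, so a_4 = 1.
  8 = 2*3 + 2, so a_5 = 2.
  3 = 1*2 + 1, so a_6 = 1.
  2 = 2*1 + 0, so a_7 = 2.
The remainder reaches 0 after 8 divisions, so the expansion has 8 partial quotients, read off in order.

[0; 7, 3, 1, 1, 2, 1, 2]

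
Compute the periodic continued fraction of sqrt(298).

Write x_i = (sqrt(298) + m_i)/d_i with (m_0, d_0) = (0, 1). a_0 = floor(sqrt(298)) = 17, since 17^2 = 289 <= 298 < 324 = 18^2.
Iterate m_{i+1} = d_i*a_i - m_i, d_{i+1} = (298 - m_{i+1}^2)/d_i, a_{i+1} = floor((a_0 + m_{i+1})/d_{i+1}):
  m_1 = 1*17 - 0 = 17, d_1 = (298 - 17^2)/1 = 9/1 = 9, a_1 = floor((17 + 17)/9) = 3.
  m_2 = 9*3 - 17 = 10, d_2 = (298 - 10^2)/9 = 198/9 = 22, a_2 = floor((17 + 10)/22) = 1.
  m_3 = 22*1 - 10 = 12, d_3 = (298 - 12^2)/22 = 154/22 = 7, a_3 = floor((17 + 12)/7) = 4.
  m_4 = 7*4 - 12 = 16, d_4 = (298 - 16^2)/7 = 42/7 = 6, a_4 = floor((17 + 16)/6) = 5.
  m_5 = 6*5 - 16 = 14, d_5 = (298 - 14^2)/6 = 102/6 = 17, a_5 = floor((17 + 14)/17) = 1.
  m_6 = 17*1 - 14 = 3, d_6 = (298 - 3^2)/17 = 289/17 = 17, a_6 = floor((17 + 3)/17) = 1.
  m_7 = 17*1 - 3 = 14, d_7 = (298 - 14^2)/17 = 102/17 = 6, a_7 = floor((17 + 14)/6) = 5.
  m_8 = 6*5 - 14 = 16, d_8 = (298 - 16^2)/6 = 42/6 = 7, a_8 = floor((17 + 16)/7) = 4.
  m_9 = 7*4 - 16 = 12, d_9 = (298 - 12^2)/7 = 154/7 = 22, a_9 = floor((17 + 12)/22) = 1.
  m_10 = 22*1 - 12 = 10, d_10 = (298 - 10^2)/22 = 198/22 = 9, a_10 = floor((17 + 10)/9) = 3.
  m_11 = 9*3 - 10 = 17, d_11 = (298 - 17^2)/9 = 9/9 = 1, a_11 = floor((17 + 17)/1) = 34.
  m_12 = 1*34 - 17 = 17, d_12 = (298 - 17^2)/1 = 9/1 = 9: (m_12, d_12) = (m_1, d_1) = (17, 9), so from here the quotients repeat a_1, ..., a_11; the period length is 11.
Hence the expansion of sqrt(298) is a_0 = 17 followed by the repeating block 3, 1, 4, 5, 1, 1, 5, 4, 1, 3, 34 (period 11).

[17; (3, 1, 4, 5, 1, 1, 5, 4, 1, 3, 34)]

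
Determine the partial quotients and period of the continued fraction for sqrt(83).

Write x_i = (sqrt(83) + m_i)/d_i with (m_0, d_0) = (0, 1). a_0 = floor(sqrt(83)) = 9, since 9^2 = 81 <= 83 < 100 = 10^2.
Iterate m_{i+1} = d_i*a_i - m_i, d_{i+1} = (83 - m_{i+1}^2)/d_i, a_{i+1} = floor((a_0 + m_{i+1})/d_{i+1}):
  m_1 = 1*9 - 0 = 9, d_1 = (83 - 9^2)/1 = 2/1 = 2, a_1 = floor((9 + 9)/2) = 9.
  m_2 = 2*9 - 9 = 9, d_2 = (83 - 9^2)/2 = 2/2 = 1, a_2 = floor((9 + 9)/1) = 18.
  m_3 = 1*18 - 9 = 9, d_3 = (83 - 9^2)/1 = 2/1 = 2: (m_3, d_3) = (m_1, d_1) = (9, 2), so from here the quotients repeat a_1, a_2; the period length is 2.
Hence the expansion of sqrt(83) is a_0 = 9 followed by the repeating block 9, 18 (period 2).

[9; (9, 18)]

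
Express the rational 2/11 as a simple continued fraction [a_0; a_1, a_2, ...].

[0; 5, 2]

Run the Euclidean algorithm on 2 and 11; the successive quotients are the partial quotients a_0, a_1, ... (each step inverts the fractional part left over by the previous one):
  2 = 0*11 + 2, so a_0 = 0.
  11 = 5*2 + 1, so a_1 = 5.
  2 = 2*1 + 0, so a_2 = 2.
The remainder reaches 0 after 3 divisions, so the expansion has 3 partial quotients, read off in order.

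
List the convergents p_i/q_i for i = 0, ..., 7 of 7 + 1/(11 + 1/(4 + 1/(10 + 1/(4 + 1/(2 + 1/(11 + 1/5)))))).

7/1, 78/11, 319/45, 3268/461, 13391/1889, 30050/4239, 343941/48518, 1749755/246829

Using the convergent recurrence p_i = a_i*p_{i-1} + p_{i-2}, q_i = a_i*q_{i-1} + q_{i-2} with p_{-2}=0, p_{-1}=1, q_{-2}=1, q_{-1}=0:
  i=0: a_0=7, p_0 = 7*1 + 0 = 7, q_0 = 7*0 + 1 = 1.
  i=1: a_1=11, p_1 = 11*7 + 1 = 78, q_1 = 11*1 + 0 = 11.
  i=2: a_2=4, p_2 = 4*78 + 7 = 319, q_2 = 4*11 + 1 = 45.
  i=3: a_3=10, p_3 = 10*319 + 78 = 3268, q_3 = 10*45 + 11 = 461.
  i=4: a_4=4, p_4 = 4*3268 + 319 = 13391, q_4 = 4*461 + 45 = 1889.
  i=5: a_5=2, p_5 = 2*13391 + 3268 = 30050, q_5 = 2*1889 + 461 = 4239.
  i=6: a_6=11, p_6 = 11*30050 + 13391 = 343941, q_6 = 11*4239 + 1889 = 48518.
  i=7: a_7=5, p_7 = 5*343941 + 30050 = 1749755, q_7 = 5*48518 + 4239 = 246829.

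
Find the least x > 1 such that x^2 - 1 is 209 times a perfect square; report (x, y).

(x, y) = (46551, 3220)

First expand sqrt(209) as a continued fraction. With x_i = (sqrt(209) + m_i)/d_i and (m_0, d_0) = (0, 1): a_0 = floor(sqrt(209)) = 14, since 14^2 = 196 <= 209 < 225 = 15^2.
Iterate m_{i+1} = d_i*a_i - m_i, d_{i+1} = (209 - m_{i+1}^2)/d_i, a_{i+1} = floor((a_0 + m_{i+1})/d_{i+1}):
  m_1 = 1*14 - 0 = 14, d_1 = (209 - 14^2)/1 = 13/1 = 13, a_1 = floor((14 + 14)/13) = 2.
  m_2 = 13*2 - 14 = 12, d_2 = (209 - 12^2)/13 = 65/13 = 5, a_2 = floor((14 + 12)/5) = 5.
  m_3 = 5*5 - 12 = 13, d_3 = (209 - 13^2)/5 = 40/5 = 8, a_3 = floor((14 + 13)/8) = 3.
  m_4 = 8*3 - 13 = 11, d_4 = (209 - 11^2)/8 = 88/8 = 11, a_4 = floor((14 + 11)/11) = 2.
  m_5 = 11*2 - 11 = 11, d_5 = (209 - 11^2)/11 = 88/11 = 8, a_5 = floor((14 + 11)/8) = 3.
  m_6 = 8*3 - 11 = 13, d_6 = (209 - 13^2)/8 = 40/8 = 5, a_6 = floor((14 + 13)/5) = 5.
  m_7 = 5*5 - 13 = 12, d_7 = (209 - 12^2)/5 = 65/5 = 13, a_7 = floor((14 + 12)/13) = 2.
  m_8 = 13*2 - 12 = 14, d_8 = (209 - 14^2)/13 = 13/13 = 1, a_8 = floor((14 + 14)/1) = 28.
  m_9 = 1*28 - 14 = 14, d_9 = (209 - 14^2)/1 = 13/1 = 13: (m_9, d_9) = (m_1, d_1) = (14, 13), so from here the quotients repeat a_1, ..., a_8; the period length is 8.
So sqrt(209) = [14; (2, 5, 3, 2, 3, 5, 2, 28)] with period length k = 8.
k is even, so the fundamental solution of x^2 - 209y^2 = 1 is (p_{k-1}, q_{k-1}) = (p_7, q_7); compute convergents through index 7.
Convergents (p_i = a_i*p_{i-1} + p_{i-2}, q_i = a_i*q_{i-1} + q_{i-2} with p_{-2}=0, p_{-1}=1, q_{-2}=1, q_{-1}=0):
  i=0: a_0=14, p_0 = 14*1 + 0 = 14, q_0 = 14*0 + 1 = 1.
  i=1: a_1=2, p_1 = 2*14 + 1 = 29, q_1 = 2*1 + 0 = 2.
  i=2: a_2=5, p_2 = 5*29 + 14 = 159, q_2 = 5*2 + 1 = 11.
  i=3: a_3=3, p_3 = 3*159 + 29 = 506, q_3 = 3*11 + 2 = 35.
  i=4: a_4=2, p_4 = 2*506 + 159 = 1171, q_4 = 2*35 + 11 = 81.
  i=5: a_5=3, p_5 = 3*1171 + 506 = 4019, q_5 = 3*81 + 35 = 278.
  i=6: a_6=5, p_6 = 5*4019 + 1171 = 21266, q_6 = 5*278 + 81 = 1471.
  i=7: a_7=2, p_7 = 2*21266 + 4019 = 46551, q_7 = 2*1471 + 278 = 3220.
Check: 46551^2 - 209*3220^2 = 2166995601 - 2166995600 = 1, so (x, y) = (46551, 3220) solves the equation, and by the theorem it is the least positive solution.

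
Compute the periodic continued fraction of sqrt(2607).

Write x_i = (sqrt(2607) + m_i)/d_i with (m_0, d_0) = (0, 1). a_0 = floor(sqrt(2607)) = 51, since 51^2 = 2601 <= 2607 < 2704 = 52^2.
Iterate m_{i+1} = d_i*a_i - m_i, d_{i+1} = (2607 - m_{i+1}^2)/d_i, a_{i+1} = floor((a_0 + m_{i+1})/d_{i+1}):
  m_1 = 1*51 - 0 = 51, d_1 = (2607 - 51^2)/1 = 6/1 = 6, a_1 = floor((51 + 51)/6) = 17.
  m_2 = 6*17 - 51 = 51, d_2 = (2607 - 51^2)/6 = 6/6 = 1, a_2 = floor((51 + 51)/1) = 102.
  m_3 = 1*102 - 51 = 51, d_3 = (2607 - 51^2)/1 = 6/1 = 6: (m_3, d_3) = (m_1, d_1) = (51, 6), so from here the quotients repeat a_1, a_2; the period length is 2.
Hence the expansion of sqrt(2607) is a_0 = 51 followed by the repeating block 17, 102 (period 2).

[51; (17, 102)]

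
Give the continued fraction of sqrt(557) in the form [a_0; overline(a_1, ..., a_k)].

Write x_i = (sqrt(557) + m_i)/d_i with (m_0, d_0) = (0, 1). a_0 = floor(sqrt(557)) = 23, since 23^2 = 529 <= 557 < 576 = 24^2.
Iterate m_{i+1} = d_i*a_i - m_i, d_{i+1} = (557 - m_{i+1}^2)/d_i, a_{i+1} = floor((a_0 + m_{i+1})/d_{i+1}):
  m_1 = 1*23 - 0 = 23, d_1 = (557 - 23^2)/1 = 28/1 = 28, a_1 = floor((23 + 23)/28) = 1.
  m_2 = 28*1 - 23 = 5, d_2 = (557 - 5^2)/28 = 532/28 = 19, a_2 = floor((23 + 5)/19) = 1.
  m_3 = 19*1 - 5 = 14, d_3 = (557 - 14^2)/19 = 361/19 = 19, a_3 = floor((23 + 14)/19) = 1.
  m_4 = 19*1 - 14 = 5, d_4 = (557 - 5^2)/19 = 532/19 = 28, a_4 = floor((23 + 5)/28) = 1.
  m_5 = 28*1 - 5 = 23, d_5 = (557 - 23^2)/28 = 28/28 = 1, a_5 = floor((23 + 23)/1) = 46.
  m_6 = 1*46 - 23 = 23, d_6 = (557 - 23^2)/1 = 28/1 = 28: (m_6, d_6) = (m_1, d_1) = (23, 28), so from here the quotients repeat a_1, ..., a_5; the period length is 5.
Hence the expansion of sqrt(557) is a_0 = 23 followed by the repeating block 1, 1, 1, 1, 46 (period 5).

[23; overline(1, 1, 1, 1, 46)]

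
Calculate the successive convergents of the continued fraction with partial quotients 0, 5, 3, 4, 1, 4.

Using the convergent recurrence p_i = a_i*p_{i-1} + p_{i-2}, q_i = a_i*q_{i-1} + q_{i-2} with p_{-2}=0, p_{-1}=1, q_{-2}=1, q_{-1}=0:
  i=0: a_0=0, p_0 = 0*1 + 0 = 0, q_0 = 0*0 + 1 = 1.
  i=1: a_1=5, p_1 = 5*0 + 1 = 1, q_1 = 5*1 + 0 = 5.
  i=2: a_2=3, p_2 = 3*1 + 0 = 3, q_2 = 3*5 + 1 = 16.
  i=3: a_3=4, p_3 = 4*3 + 1 = 13, q_3 = 4*16 + 5 = 69.
  i=4: a_4=1, p_4 = 1*13 + 3 = 16, q_4 = 1*69 + 16 = 85.
  i=5: a_5=4, p_5 = 4*16 + 13 = 77, q_5 = 4*85 + 69 = 409.

0/1, 1/5, 3/16, 13/69, 16/85, 77/409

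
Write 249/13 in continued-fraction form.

Run the Euclidean algorithm on 249 and 13; the successive quotients are the partial quotients a_0, a_1, ... (each step inverts the fractional part left over by the previous one):
  249 = 19*13 + 2, so a_0 = 19.
  13 = 6*2 + 1, so a_1 = 6.
  2 = 2*1 + 0, so a_2 = 2.
The remainder reaches 0 after 3 divisions, so the expansion has 3 partial quotients, read off in order.

[19; 6, 2]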